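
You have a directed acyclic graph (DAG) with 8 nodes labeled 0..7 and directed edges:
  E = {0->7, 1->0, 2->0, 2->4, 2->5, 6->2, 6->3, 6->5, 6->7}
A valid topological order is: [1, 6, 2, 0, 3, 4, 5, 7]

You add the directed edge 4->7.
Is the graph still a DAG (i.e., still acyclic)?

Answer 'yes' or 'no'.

Given toposort: [1, 6, 2, 0, 3, 4, 5, 7]
Position of 4: index 5; position of 7: index 7
New edge 4->7: forward
Forward edge: respects the existing order. Still a DAG, same toposort still valid.
Still a DAG? yes

Answer: yes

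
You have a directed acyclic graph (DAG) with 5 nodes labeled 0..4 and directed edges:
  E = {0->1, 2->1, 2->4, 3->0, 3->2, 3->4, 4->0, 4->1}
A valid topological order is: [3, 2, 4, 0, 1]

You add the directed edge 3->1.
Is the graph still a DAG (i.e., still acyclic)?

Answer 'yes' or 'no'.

Given toposort: [3, 2, 4, 0, 1]
Position of 3: index 0; position of 1: index 4
New edge 3->1: forward
Forward edge: respects the existing order. Still a DAG, same toposort still valid.
Still a DAG? yes

Answer: yes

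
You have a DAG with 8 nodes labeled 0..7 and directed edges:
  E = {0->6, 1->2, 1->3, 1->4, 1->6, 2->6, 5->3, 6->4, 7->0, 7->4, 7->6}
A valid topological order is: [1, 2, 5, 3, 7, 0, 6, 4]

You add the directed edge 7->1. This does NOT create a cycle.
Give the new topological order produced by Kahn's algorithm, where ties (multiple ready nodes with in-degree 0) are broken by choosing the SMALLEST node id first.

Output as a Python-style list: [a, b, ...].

Old toposort: [1, 2, 5, 3, 7, 0, 6, 4]
Added edge: 7->1
Position of 7 (4) > position of 1 (0). Must reorder: 7 must now come before 1.
Run Kahn's algorithm (break ties by smallest node id):
  initial in-degrees: [1, 1, 1, 2, 3, 0, 4, 0]
  ready (indeg=0): [5, 7]
  pop 5: indeg[3]->1 | ready=[7] | order so far=[5]
  pop 7: indeg[0]->0; indeg[1]->0; indeg[4]->2; indeg[6]->3 | ready=[0, 1] | order so far=[5, 7]
  pop 0: indeg[6]->2 | ready=[1] | order so far=[5, 7, 0]
  pop 1: indeg[2]->0; indeg[3]->0; indeg[4]->1; indeg[6]->1 | ready=[2, 3] | order so far=[5, 7, 0, 1]
  pop 2: indeg[6]->0 | ready=[3, 6] | order so far=[5, 7, 0, 1, 2]
  pop 3: no out-edges | ready=[6] | order so far=[5, 7, 0, 1, 2, 3]
  pop 6: indeg[4]->0 | ready=[4] | order so far=[5, 7, 0, 1, 2, 3, 6]
  pop 4: no out-edges | ready=[] | order so far=[5, 7, 0, 1, 2, 3, 6, 4]
  Result: [5, 7, 0, 1, 2, 3, 6, 4]

Answer: [5, 7, 0, 1, 2, 3, 6, 4]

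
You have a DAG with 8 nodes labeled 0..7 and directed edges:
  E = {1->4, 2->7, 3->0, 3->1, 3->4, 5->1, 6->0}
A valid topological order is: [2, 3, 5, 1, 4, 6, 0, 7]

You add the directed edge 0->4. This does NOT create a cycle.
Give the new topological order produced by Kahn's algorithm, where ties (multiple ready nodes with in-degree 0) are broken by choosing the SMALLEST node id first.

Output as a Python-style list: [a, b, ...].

Answer: [2, 3, 5, 1, 6, 0, 4, 7]

Derivation:
Old toposort: [2, 3, 5, 1, 4, 6, 0, 7]
Added edge: 0->4
Position of 0 (6) > position of 4 (4). Must reorder: 0 must now come before 4.
Run Kahn's algorithm (break ties by smallest node id):
  initial in-degrees: [2, 2, 0, 0, 3, 0, 0, 1]
  ready (indeg=0): [2, 3, 5, 6]
  pop 2: indeg[7]->0 | ready=[3, 5, 6, 7] | order so far=[2]
  pop 3: indeg[0]->1; indeg[1]->1; indeg[4]->2 | ready=[5, 6, 7] | order so far=[2, 3]
  pop 5: indeg[1]->0 | ready=[1, 6, 7] | order so far=[2, 3, 5]
  pop 1: indeg[4]->1 | ready=[6, 7] | order so far=[2, 3, 5, 1]
  pop 6: indeg[0]->0 | ready=[0, 7] | order so far=[2, 3, 5, 1, 6]
  pop 0: indeg[4]->0 | ready=[4, 7] | order so far=[2, 3, 5, 1, 6, 0]
  pop 4: no out-edges | ready=[7] | order so far=[2, 3, 5, 1, 6, 0, 4]
  pop 7: no out-edges | ready=[] | order so far=[2, 3, 5, 1, 6, 0, 4, 7]
  Result: [2, 3, 5, 1, 6, 0, 4, 7]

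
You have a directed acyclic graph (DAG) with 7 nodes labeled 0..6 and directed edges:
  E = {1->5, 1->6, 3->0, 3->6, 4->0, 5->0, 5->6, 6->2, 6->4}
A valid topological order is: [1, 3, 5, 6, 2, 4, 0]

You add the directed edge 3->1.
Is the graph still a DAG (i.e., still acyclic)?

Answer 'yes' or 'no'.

Answer: yes

Derivation:
Given toposort: [1, 3, 5, 6, 2, 4, 0]
Position of 3: index 1; position of 1: index 0
New edge 3->1: backward (u after v in old order)
Backward edge: old toposort is now invalid. Check if this creates a cycle.
Does 1 already reach 3? Reachable from 1: [0, 1, 2, 4, 5, 6]. NO -> still a DAG (reorder needed).
Still a DAG? yes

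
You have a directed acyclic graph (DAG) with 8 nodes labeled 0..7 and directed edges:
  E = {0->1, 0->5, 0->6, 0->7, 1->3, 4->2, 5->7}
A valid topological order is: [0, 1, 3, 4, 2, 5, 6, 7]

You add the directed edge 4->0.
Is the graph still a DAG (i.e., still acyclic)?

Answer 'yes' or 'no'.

Answer: yes

Derivation:
Given toposort: [0, 1, 3, 4, 2, 5, 6, 7]
Position of 4: index 3; position of 0: index 0
New edge 4->0: backward (u after v in old order)
Backward edge: old toposort is now invalid. Check if this creates a cycle.
Does 0 already reach 4? Reachable from 0: [0, 1, 3, 5, 6, 7]. NO -> still a DAG (reorder needed).
Still a DAG? yes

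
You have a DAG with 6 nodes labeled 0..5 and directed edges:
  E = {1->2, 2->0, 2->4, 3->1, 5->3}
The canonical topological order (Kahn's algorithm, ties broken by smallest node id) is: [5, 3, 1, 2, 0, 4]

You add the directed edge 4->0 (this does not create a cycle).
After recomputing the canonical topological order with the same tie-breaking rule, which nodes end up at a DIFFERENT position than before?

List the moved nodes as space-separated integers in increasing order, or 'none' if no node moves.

Answer: 0 4

Derivation:
Old toposort: [5, 3, 1, 2, 0, 4]
Added edge 4->0
Recompute Kahn (smallest-id tiebreak):
  initial in-degrees: [2, 1, 1, 1, 1, 0]
  ready (indeg=0): [5]
  pop 5: indeg[3]->0 | ready=[3] | order so far=[5]
  pop 3: indeg[1]->0 | ready=[1] | order so far=[5, 3]
  pop 1: indeg[2]->0 | ready=[2] | order so far=[5, 3, 1]
  pop 2: indeg[0]->1; indeg[4]->0 | ready=[4] | order so far=[5, 3, 1, 2]
  pop 4: indeg[0]->0 | ready=[0] | order so far=[5, 3, 1, 2, 4]
  pop 0: no out-edges | ready=[] | order so far=[5, 3, 1, 2, 4, 0]
New canonical toposort: [5, 3, 1, 2, 4, 0]
Compare positions:
  Node 0: index 4 -> 5 (moved)
  Node 1: index 2 -> 2 (same)
  Node 2: index 3 -> 3 (same)
  Node 3: index 1 -> 1 (same)
  Node 4: index 5 -> 4 (moved)
  Node 5: index 0 -> 0 (same)
Nodes that changed position: 0 4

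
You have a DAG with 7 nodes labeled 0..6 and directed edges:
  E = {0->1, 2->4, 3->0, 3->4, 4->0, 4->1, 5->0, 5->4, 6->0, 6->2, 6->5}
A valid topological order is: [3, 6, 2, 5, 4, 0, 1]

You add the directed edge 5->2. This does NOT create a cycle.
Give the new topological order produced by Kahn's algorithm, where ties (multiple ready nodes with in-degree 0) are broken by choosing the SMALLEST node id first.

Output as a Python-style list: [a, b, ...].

Answer: [3, 6, 5, 2, 4, 0, 1]

Derivation:
Old toposort: [3, 6, 2, 5, 4, 0, 1]
Added edge: 5->2
Position of 5 (3) > position of 2 (2). Must reorder: 5 must now come before 2.
Run Kahn's algorithm (break ties by smallest node id):
  initial in-degrees: [4, 2, 2, 0, 3, 1, 0]
  ready (indeg=0): [3, 6]
  pop 3: indeg[0]->3; indeg[4]->2 | ready=[6] | order so far=[3]
  pop 6: indeg[0]->2; indeg[2]->1; indeg[5]->0 | ready=[5] | order so far=[3, 6]
  pop 5: indeg[0]->1; indeg[2]->0; indeg[4]->1 | ready=[2] | order so far=[3, 6, 5]
  pop 2: indeg[4]->0 | ready=[4] | order so far=[3, 6, 5, 2]
  pop 4: indeg[0]->0; indeg[1]->1 | ready=[0] | order so far=[3, 6, 5, 2, 4]
  pop 0: indeg[1]->0 | ready=[1] | order so far=[3, 6, 5, 2, 4, 0]
  pop 1: no out-edges | ready=[] | order so far=[3, 6, 5, 2, 4, 0, 1]
  Result: [3, 6, 5, 2, 4, 0, 1]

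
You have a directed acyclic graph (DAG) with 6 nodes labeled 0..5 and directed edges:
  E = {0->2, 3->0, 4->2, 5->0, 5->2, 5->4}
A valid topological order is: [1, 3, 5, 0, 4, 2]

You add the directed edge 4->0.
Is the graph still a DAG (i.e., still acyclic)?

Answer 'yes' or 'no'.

Given toposort: [1, 3, 5, 0, 4, 2]
Position of 4: index 4; position of 0: index 3
New edge 4->0: backward (u after v in old order)
Backward edge: old toposort is now invalid. Check if this creates a cycle.
Does 0 already reach 4? Reachable from 0: [0, 2]. NO -> still a DAG (reorder needed).
Still a DAG? yes

Answer: yes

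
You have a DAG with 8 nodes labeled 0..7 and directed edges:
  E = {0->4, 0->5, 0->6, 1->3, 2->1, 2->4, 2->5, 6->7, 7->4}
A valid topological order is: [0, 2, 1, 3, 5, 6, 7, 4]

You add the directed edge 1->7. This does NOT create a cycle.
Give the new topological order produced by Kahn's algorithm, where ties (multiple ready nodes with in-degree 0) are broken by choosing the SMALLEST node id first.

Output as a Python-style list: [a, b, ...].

Answer: [0, 2, 1, 3, 5, 6, 7, 4]

Derivation:
Old toposort: [0, 2, 1, 3, 5, 6, 7, 4]
Added edge: 1->7
Position of 1 (2) < position of 7 (6). Old order still valid.
Run Kahn's algorithm (break ties by smallest node id):
  initial in-degrees: [0, 1, 0, 1, 3, 2, 1, 2]
  ready (indeg=0): [0, 2]
  pop 0: indeg[4]->2; indeg[5]->1; indeg[6]->0 | ready=[2, 6] | order so far=[0]
  pop 2: indeg[1]->0; indeg[4]->1; indeg[5]->0 | ready=[1, 5, 6] | order so far=[0, 2]
  pop 1: indeg[3]->0; indeg[7]->1 | ready=[3, 5, 6] | order so far=[0, 2, 1]
  pop 3: no out-edges | ready=[5, 6] | order so far=[0, 2, 1, 3]
  pop 5: no out-edges | ready=[6] | order so far=[0, 2, 1, 3, 5]
  pop 6: indeg[7]->0 | ready=[7] | order so far=[0, 2, 1, 3, 5, 6]
  pop 7: indeg[4]->0 | ready=[4] | order so far=[0, 2, 1, 3, 5, 6, 7]
  pop 4: no out-edges | ready=[] | order so far=[0, 2, 1, 3, 5, 6, 7, 4]
  Result: [0, 2, 1, 3, 5, 6, 7, 4]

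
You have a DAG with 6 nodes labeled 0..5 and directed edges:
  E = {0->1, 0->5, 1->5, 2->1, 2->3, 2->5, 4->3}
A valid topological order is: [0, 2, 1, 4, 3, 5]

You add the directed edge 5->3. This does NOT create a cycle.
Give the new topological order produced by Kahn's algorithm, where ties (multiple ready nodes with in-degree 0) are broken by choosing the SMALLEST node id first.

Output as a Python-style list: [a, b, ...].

Answer: [0, 2, 1, 4, 5, 3]

Derivation:
Old toposort: [0, 2, 1, 4, 3, 5]
Added edge: 5->3
Position of 5 (5) > position of 3 (4). Must reorder: 5 must now come before 3.
Run Kahn's algorithm (break ties by smallest node id):
  initial in-degrees: [0, 2, 0, 3, 0, 3]
  ready (indeg=0): [0, 2, 4]
  pop 0: indeg[1]->1; indeg[5]->2 | ready=[2, 4] | order so far=[0]
  pop 2: indeg[1]->0; indeg[3]->2; indeg[5]->1 | ready=[1, 4] | order so far=[0, 2]
  pop 1: indeg[5]->0 | ready=[4, 5] | order so far=[0, 2, 1]
  pop 4: indeg[3]->1 | ready=[5] | order so far=[0, 2, 1, 4]
  pop 5: indeg[3]->0 | ready=[3] | order so far=[0, 2, 1, 4, 5]
  pop 3: no out-edges | ready=[] | order so far=[0, 2, 1, 4, 5, 3]
  Result: [0, 2, 1, 4, 5, 3]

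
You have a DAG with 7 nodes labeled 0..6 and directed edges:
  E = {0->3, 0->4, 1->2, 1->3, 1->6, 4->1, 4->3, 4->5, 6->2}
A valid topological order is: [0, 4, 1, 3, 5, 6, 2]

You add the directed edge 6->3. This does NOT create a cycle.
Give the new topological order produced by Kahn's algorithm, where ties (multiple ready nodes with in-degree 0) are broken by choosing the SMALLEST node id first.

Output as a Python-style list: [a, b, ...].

Old toposort: [0, 4, 1, 3, 5, 6, 2]
Added edge: 6->3
Position of 6 (5) > position of 3 (3). Must reorder: 6 must now come before 3.
Run Kahn's algorithm (break ties by smallest node id):
  initial in-degrees: [0, 1, 2, 4, 1, 1, 1]
  ready (indeg=0): [0]
  pop 0: indeg[3]->3; indeg[4]->0 | ready=[4] | order so far=[0]
  pop 4: indeg[1]->0; indeg[3]->2; indeg[5]->0 | ready=[1, 5] | order so far=[0, 4]
  pop 1: indeg[2]->1; indeg[3]->1; indeg[6]->0 | ready=[5, 6] | order so far=[0, 4, 1]
  pop 5: no out-edges | ready=[6] | order so far=[0, 4, 1, 5]
  pop 6: indeg[2]->0; indeg[3]->0 | ready=[2, 3] | order so far=[0, 4, 1, 5, 6]
  pop 2: no out-edges | ready=[3] | order so far=[0, 4, 1, 5, 6, 2]
  pop 3: no out-edges | ready=[] | order so far=[0, 4, 1, 5, 6, 2, 3]
  Result: [0, 4, 1, 5, 6, 2, 3]

Answer: [0, 4, 1, 5, 6, 2, 3]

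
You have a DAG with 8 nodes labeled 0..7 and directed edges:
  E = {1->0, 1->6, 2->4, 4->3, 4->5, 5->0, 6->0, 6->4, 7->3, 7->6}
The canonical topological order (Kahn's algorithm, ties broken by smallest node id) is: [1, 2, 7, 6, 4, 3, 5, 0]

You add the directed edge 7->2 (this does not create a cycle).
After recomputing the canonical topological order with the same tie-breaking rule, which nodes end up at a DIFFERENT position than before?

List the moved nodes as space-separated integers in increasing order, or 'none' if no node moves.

Old toposort: [1, 2, 7, 6, 4, 3, 5, 0]
Added edge 7->2
Recompute Kahn (smallest-id tiebreak):
  initial in-degrees: [3, 0, 1, 2, 2, 1, 2, 0]
  ready (indeg=0): [1, 7]
  pop 1: indeg[0]->2; indeg[6]->1 | ready=[7] | order so far=[1]
  pop 7: indeg[2]->0; indeg[3]->1; indeg[6]->0 | ready=[2, 6] | order so far=[1, 7]
  pop 2: indeg[4]->1 | ready=[6] | order so far=[1, 7, 2]
  pop 6: indeg[0]->1; indeg[4]->0 | ready=[4] | order so far=[1, 7, 2, 6]
  pop 4: indeg[3]->0; indeg[5]->0 | ready=[3, 5] | order so far=[1, 7, 2, 6, 4]
  pop 3: no out-edges | ready=[5] | order so far=[1, 7, 2, 6, 4, 3]
  pop 5: indeg[0]->0 | ready=[0] | order so far=[1, 7, 2, 6, 4, 3, 5]
  pop 0: no out-edges | ready=[] | order so far=[1, 7, 2, 6, 4, 3, 5, 0]
New canonical toposort: [1, 7, 2, 6, 4, 3, 5, 0]
Compare positions:
  Node 0: index 7 -> 7 (same)
  Node 1: index 0 -> 0 (same)
  Node 2: index 1 -> 2 (moved)
  Node 3: index 5 -> 5 (same)
  Node 4: index 4 -> 4 (same)
  Node 5: index 6 -> 6 (same)
  Node 6: index 3 -> 3 (same)
  Node 7: index 2 -> 1 (moved)
Nodes that changed position: 2 7

Answer: 2 7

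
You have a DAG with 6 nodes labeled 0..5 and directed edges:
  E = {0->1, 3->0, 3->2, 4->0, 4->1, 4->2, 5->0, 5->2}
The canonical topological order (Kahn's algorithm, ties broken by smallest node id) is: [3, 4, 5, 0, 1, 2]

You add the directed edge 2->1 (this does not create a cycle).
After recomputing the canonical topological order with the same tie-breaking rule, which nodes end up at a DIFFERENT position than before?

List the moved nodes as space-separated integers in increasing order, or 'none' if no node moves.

Old toposort: [3, 4, 5, 0, 1, 2]
Added edge 2->1
Recompute Kahn (smallest-id tiebreak):
  initial in-degrees: [3, 3, 3, 0, 0, 0]
  ready (indeg=0): [3, 4, 5]
  pop 3: indeg[0]->2; indeg[2]->2 | ready=[4, 5] | order so far=[3]
  pop 4: indeg[0]->1; indeg[1]->2; indeg[2]->1 | ready=[5] | order so far=[3, 4]
  pop 5: indeg[0]->0; indeg[2]->0 | ready=[0, 2] | order so far=[3, 4, 5]
  pop 0: indeg[1]->1 | ready=[2] | order so far=[3, 4, 5, 0]
  pop 2: indeg[1]->0 | ready=[1] | order so far=[3, 4, 5, 0, 2]
  pop 1: no out-edges | ready=[] | order so far=[3, 4, 5, 0, 2, 1]
New canonical toposort: [3, 4, 5, 0, 2, 1]
Compare positions:
  Node 0: index 3 -> 3 (same)
  Node 1: index 4 -> 5 (moved)
  Node 2: index 5 -> 4 (moved)
  Node 3: index 0 -> 0 (same)
  Node 4: index 1 -> 1 (same)
  Node 5: index 2 -> 2 (same)
Nodes that changed position: 1 2

Answer: 1 2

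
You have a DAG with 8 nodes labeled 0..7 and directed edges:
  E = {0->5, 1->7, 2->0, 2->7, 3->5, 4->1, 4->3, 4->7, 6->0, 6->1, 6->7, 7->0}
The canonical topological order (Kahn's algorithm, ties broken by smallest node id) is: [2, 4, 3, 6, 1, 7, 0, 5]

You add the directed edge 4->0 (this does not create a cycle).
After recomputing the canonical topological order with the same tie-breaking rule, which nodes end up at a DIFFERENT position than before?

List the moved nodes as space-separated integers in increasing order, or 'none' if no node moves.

Answer: none

Derivation:
Old toposort: [2, 4, 3, 6, 1, 7, 0, 5]
Added edge 4->0
Recompute Kahn (smallest-id tiebreak):
  initial in-degrees: [4, 2, 0, 1, 0, 2, 0, 4]
  ready (indeg=0): [2, 4, 6]
  pop 2: indeg[0]->3; indeg[7]->3 | ready=[4, 6] | order so far=[2]
  pop 4: indeg[0]->2; indeg[1]->1; indeg[3]->0; indeg[7]->2 | ready=[3, 6] | order so far=[2, 4]
  pop 3: indeg[5]->1 | ready=[6] | order so far=[2, 4, 3]
  pop 6: indeg[0]->1; indeg[1]->0; indeg[7]->1 | ready=[1] | order so far=[2, 4, 3, 6]
  pop 1: indeg[7]->0 | ready=[7] | order so far=[2, 4, 3, 6, 1]
  pop 7: indeg[0]->0 | ready=[0] | order so far=[2, 4, 3, 6, 1, 7]
  pop 0: indeg[5]->0 | ready=[5] | order so far=[2, 4, 3, 6, 1, 7, 0]
  pop 5: no out-edges | ready=[] | order so far=[2, 4, 3, 6, 1, 7, 0, 5]
New canonical toposort: [2, 4, 3, 6, 1, 7, 0, 5]
Compare positions:
  Node 0: index 6 -> 6 (same)
  Node 1: index 4 -> 4 (same)
  Node 2: index 0 -> 0 (same)
  Node 3: index 2 -> 2 (same)
  Node 4: index 1 -> 1 (same)
  Node 5: index 7 -> 7 (same)
  Node 6: index 3 -> 3 (same)
  Node 7: index 5 -> 5 (same)
Nodes that changed position: none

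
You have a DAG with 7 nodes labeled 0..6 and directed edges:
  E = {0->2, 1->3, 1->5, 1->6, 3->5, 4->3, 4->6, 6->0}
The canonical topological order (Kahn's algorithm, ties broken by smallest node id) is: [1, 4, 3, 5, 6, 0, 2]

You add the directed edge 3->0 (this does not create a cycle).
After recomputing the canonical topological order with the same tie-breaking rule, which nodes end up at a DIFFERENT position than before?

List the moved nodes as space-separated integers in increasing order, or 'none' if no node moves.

Old toposort: [1, 4, 3, 5, 6, 0, 2]
Added edge 3->0
Recompute Kahn (smallest-id tiebreak):
  initial in-degrees: [2, 0, 1, 2, 0, 2, 2]
  ready (indeg=0): [1, 4]
  pop 1: indeg[3]->1; indeg[5]->1; indeg[6]->1 | ready=[4] | order so far=[1]
  pop 4: indeg[3]->0; indeg[6]->0 | ready=[3, 6] | order so far=[1, 4]
  pop 3: indeg[0]->1; indeg[5]->0 | ready=[5, 6] | order so far=[1, 4, 3]
  pop 5: no out-edges | ready=[6] | order so far=[1, 4, 3, 5]
  pop 6: indeg[0]->0 | ready=[0] | order so far=[1, 4, 3, 5, 6]
  pop 0: indeg[2]->0 | ready=[2] | order so far=[1, 4, 3, 5, 6, 0]
  pop 2: no out-edges | ready=[] | order so far=[1, 4, 3, 5, 6, 0, 2]
New canonical toposort: [1, 4, 3, 5, 6, 0, 2]
Compare positions:
  Node 0: index 5 -> 5 (same)
  Node 1: index 0 -> 0 (same)
  Node 2: index 6 -> 6 (same)
  Node 3: index 2 -> 2 (same)
  Node 4: index 1 -> 1 (same)
  Node 5: index 3 -> 3 (same)
  Node 6: index 4 -> 4 (same)
Nodes that changed position: none

Answer: none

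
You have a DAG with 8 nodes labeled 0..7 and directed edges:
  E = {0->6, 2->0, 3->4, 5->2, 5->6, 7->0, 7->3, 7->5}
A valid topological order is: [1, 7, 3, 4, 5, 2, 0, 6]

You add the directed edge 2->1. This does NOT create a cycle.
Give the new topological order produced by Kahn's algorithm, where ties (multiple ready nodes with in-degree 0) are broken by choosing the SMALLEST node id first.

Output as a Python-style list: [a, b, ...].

Answer: [7, 3, 4, 5, 2, 0, 1, 6]

Derivation:
Old toposort: [1, 7, 3, 4, 5, 2, 0, 6]
Added edge: 2->1
Position of 2 (5) > position of 1 (0). Must reorder: 2 must now come before 1.
Run Kahn's algorithm (break ties by smallest node id):
  initial in-degrees: [2, 1, 1, 1, 1, 1, 2, 0]
  ready (indeg=0): [7]
  pop 7: indeg[0]->1; indeg[3]->0; indeg[5]->0 | ready=[3, 5] | order so far=[7]
  pop 3: indeg[4]->0 | ready=[4, 5] | order so far=[7, 3]
  pop 4: no out-edges | ready=[5] | order so far=[7, 3, 4]
  pop 5: indeg[2]->0; indeg[6]->1 | ready=[2] | order so far=[7, 3, 4, 5]
  pop 2: indeg[0]->0; indeg[1]->0 | ready=[0, 1] | order so far=[7, 3, 4, 5, 2]
  pop 0: indeg[6]->0 | ready=[1, 6] | order so far=[7, 3, 4, 5, 2, 0]
  pop 1: no out-edges | ready=[6] | order so far=[7, 3, 4, 5, 2, 0, 1]
  pop 6: no out-edges | ready=[] | order so far=[7, 3, 4, 5, 2, 0, 1, 6]
  Result: [7, 3, 4, 5, 2, 0, 1, 6]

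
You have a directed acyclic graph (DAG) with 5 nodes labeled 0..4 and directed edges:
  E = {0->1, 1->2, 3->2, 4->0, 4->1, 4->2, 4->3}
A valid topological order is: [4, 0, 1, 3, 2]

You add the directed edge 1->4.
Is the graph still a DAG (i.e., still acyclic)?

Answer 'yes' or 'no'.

Answer: no

Derivation:
Given toposort: [4, 0, 1, 3, 2]
Position of 1: index 2; position of 4: index 0
New edge 1->4: backward (u after v in old order)
Backward edge: old toposort is now invalid. Check if this creates a cycle.
Does 4 already reach 1? Reachable from 4: [0, 1, 2, 3, 4]. YES -> cycle!
Still a DAG? no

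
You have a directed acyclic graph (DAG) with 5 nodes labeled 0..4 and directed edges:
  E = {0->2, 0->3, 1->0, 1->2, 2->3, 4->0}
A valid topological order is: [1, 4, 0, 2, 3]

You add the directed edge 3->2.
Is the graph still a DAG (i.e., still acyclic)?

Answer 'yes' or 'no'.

Answer: no

Derivation:
Given toposort: [1, 4, 0, 2, 3]
Position of 3: index 4; position of 2: index 3
New edge 3->2: backward (u after v in old order)
Backward edge: old toposort is now invalid. Check if this creates a cycle.
Does 2 already reach 3? Reachable from 2: [2, 3]. YES -> cycle!
Still a DAG? no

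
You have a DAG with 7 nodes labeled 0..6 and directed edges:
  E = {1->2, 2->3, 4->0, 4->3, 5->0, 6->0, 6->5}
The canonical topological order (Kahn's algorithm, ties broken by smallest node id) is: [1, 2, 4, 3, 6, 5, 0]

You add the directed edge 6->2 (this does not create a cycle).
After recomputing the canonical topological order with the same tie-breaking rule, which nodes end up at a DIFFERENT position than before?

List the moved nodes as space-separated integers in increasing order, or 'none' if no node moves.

Old toposort: [1, 2, 4, 3, 6, 5, 0]
Added edge 6->2
Recompute Kahn (smallest-id tiebreak):
  initial in-degrees: [3, 0, 2, 2, 0, 1, 0]
  ready (indeg=0): [1, 4, 6]
  pop 1: indeg[2]->1 | ready=[4, 6] | order so far=[1]
  pop 4: indeg[0]->2; indeg[3]->1 | ready=[6] | order so far=[1, 4]
  pop 6: indeg[0]->1; indeg[2]->0; indeg[5]->0 | ready=[2, 5] | order so far=[1, 4, 6]
  pop 2: indeg[3]->0 | ready=[3, 5] | order so far=[1, 4, 6, 2]
  pop 3: no out-edges | ready=[5] | order so far=[1, 4, 6, 2, 3]
  pop 5: indeg[0]->0 | ready=[0] | order so far=[1, 4, 6, 2, 3, 5]
  pop 0: no out-edges | ready=[] | order so far=[1, 4, 6, 2, 3, 5, 0]
New canonical toposort: [1, 4, 6, 2, 3, 5, 0]
Compare positions:
  Node 0: index 6 -> 6 (same)
  Node 1: index 0 -> 0 (same)
  Node 2: index 1 -> 3 (moved)
  Node 3: index 3 -> 4 (moved)
  Node 4: index 2 -> 1 (moved)
  Node 5: index 5 -> 5 (same)
  Node 6: index 4 -> 2 (moved)
Nodes that changed position: 2 3 4 6

Answer: 2 3 4 6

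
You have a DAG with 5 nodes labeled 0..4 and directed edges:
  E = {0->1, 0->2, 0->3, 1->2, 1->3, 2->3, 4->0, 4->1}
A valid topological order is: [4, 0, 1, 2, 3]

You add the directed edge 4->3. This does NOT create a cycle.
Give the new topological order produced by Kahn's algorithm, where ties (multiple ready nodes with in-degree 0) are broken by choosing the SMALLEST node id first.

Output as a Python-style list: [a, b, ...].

Answer: [4, 0, 1, 2, 3]

Derivation:
Old toposort: [4, 0, 1, 2, 3]
Added edge: 4->3
Position of 4 (0) < position of 3 (4). Old order still valid.
Run Kahn's algorithm (break ties by smallest node id):
  initial in-degrees: [1, 2, 2, 4, 0]
  ready (indeg=0): [4]
  pop 4: indeg[0]->0; indeg[1]->1; indeg[3]->3 | ready=[0] | order so far=[4]
  pop 0: indeg[1]->0; indeg[2]->1; indeg[3]->2 | ready=[1] | order so far=[4, 0]
  pop 1: indeg[2]->0; indeg[3]->1 | ready=[2] | order so far=[4, 0, 1]
  pop 2: indeg[3]->0 | ready=[3] | order so far=[4, 0, 1, 2]
  pop 3: no out-edges | ready=[] | order so far=[4, 0, 1, 2, 3]
  Result: [4, 0, 1, 2, 3]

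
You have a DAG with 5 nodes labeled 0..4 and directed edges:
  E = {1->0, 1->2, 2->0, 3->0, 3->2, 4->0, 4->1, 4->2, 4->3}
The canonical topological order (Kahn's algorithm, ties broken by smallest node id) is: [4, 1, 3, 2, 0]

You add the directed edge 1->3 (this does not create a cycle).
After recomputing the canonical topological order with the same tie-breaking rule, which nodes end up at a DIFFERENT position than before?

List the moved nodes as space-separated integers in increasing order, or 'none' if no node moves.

Answer: none

Derivation:
Old toposort: [4, 1, 3, 2, 0]
Added edge 1->3
Recompute Kahn (smallest-id tiebreak):
  initial in-degrees: [4, 1, 3, 2, 0]
  ready (indeg=0): [4]
  pop 4: indeg[0]->3; indeg[1]->0; indeg[2]->2; indeg[3]->1 | ready=[1] | order so far=[4]
  pop 1: indeg[0]->2; indeg[2]->1; indeg[3]->0 | ready=[3] | order so far=[4, 1]
  pop 3: indeg[0]->1; indeg[2]->0 | ready=[2] | order so far=[4, 1, 3]
  pop 2: indeg[0]->0 | ready=[0] | order so far=[4, 1, 3, 2]
  pop 0: no out-edges | ready=[] | order so far=[4, 1, 3, 2, 0]
New canonical toposort: [4, 1, 3, 2, 0]
Compare positions:
  Node 0: index 4 -> 4 (same)
  Node 1: index 1 -> 1 (same)
  Node 2: index 3 -> 3 (same)
  Node 3: index 2 -> 2 (same)
  Node 4: index 0 -> 0 (same)
Nodes that changed position: none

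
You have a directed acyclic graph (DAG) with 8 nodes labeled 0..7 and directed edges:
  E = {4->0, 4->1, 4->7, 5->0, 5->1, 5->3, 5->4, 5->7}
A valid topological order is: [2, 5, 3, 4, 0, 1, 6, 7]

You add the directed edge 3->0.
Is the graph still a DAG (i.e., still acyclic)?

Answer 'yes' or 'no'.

Answer: yes

Derivation:
Given toposort: [2, 5, 3, 4, 0, 1, 6, 7]
Position of 3: index 2; position of 0: index 4
New edge 3->0: forward
Forward edge: respects the existing order. Still a DAG, same toposort still valid.
Still a DAG? yes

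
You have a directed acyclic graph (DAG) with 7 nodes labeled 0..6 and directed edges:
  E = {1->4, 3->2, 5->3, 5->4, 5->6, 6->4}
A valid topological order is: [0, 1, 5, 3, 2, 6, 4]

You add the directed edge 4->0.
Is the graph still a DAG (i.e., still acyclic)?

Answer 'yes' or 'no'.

Given toposort: [0, 1, 5, 3, 2, 6, 4]
Position of 4: index 6; position of 0: index 0
New edge 4->0: backward (u after v in old order)
Backward edge: old toposort is now invalid. Check if this creates a cycle.
Does 0 already reach 4? Reachable from 0: [0]. NO -> still a DAG (reorder needed).
Still a DAG? yes

Answer: yes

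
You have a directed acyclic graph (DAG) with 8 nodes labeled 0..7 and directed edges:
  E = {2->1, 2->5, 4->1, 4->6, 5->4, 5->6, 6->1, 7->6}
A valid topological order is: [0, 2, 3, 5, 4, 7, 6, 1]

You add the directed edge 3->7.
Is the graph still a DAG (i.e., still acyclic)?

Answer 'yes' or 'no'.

Given toposort: [0, 2, 3, 5, 4, 7, 6, 1]
Position of 3: index 2; position of 7: index 5
New edge 3->7: forward
Forward edge: respects the existing order. Still a DAG, same toposort still valid.
Still a DAG? yes

Answer: yes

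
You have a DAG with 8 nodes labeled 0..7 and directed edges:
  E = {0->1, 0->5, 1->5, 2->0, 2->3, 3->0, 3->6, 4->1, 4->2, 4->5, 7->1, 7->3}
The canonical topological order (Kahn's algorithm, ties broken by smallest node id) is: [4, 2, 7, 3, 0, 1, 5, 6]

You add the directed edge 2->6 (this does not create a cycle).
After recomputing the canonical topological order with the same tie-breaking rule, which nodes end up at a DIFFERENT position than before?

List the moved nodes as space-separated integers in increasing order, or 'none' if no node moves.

Old toposort: [4, 2, 7, 3, 0, 1, 5, 6]
Added edge 2->6
Recompute Kahn (smallest-id tiebreak):
  initial in-degrees: [2, 3, 1, 2, 0, 3, 2, 0]
  ready (indeg=0): [4, 7]
  pop 4: indeg[1]->2; indeg[2]->0; indeg[5]->2 | ready=[2, 7] | order so far=[4]
  pop 2: indeg[0]->1; indeg[3]->1; indeg[6]->1 | ready=[7] | order so far=[4, 2]
  pop 7: indeg[1]->1; indeg[3]->0 | ready=[3] | order so far=[4, 2, 7]
  pop 3: indeg[0]->0; indeg[6]->0 | ready=[0, 6] | order so far=[4, 2, 7, 3]
  pop 0: indeg[1]->0; indeg[5]->1 | ready=[1, 6] | order so far=[4, 2, 7, 3, 0]
  pop 1: indeg[5]->0 | ready=[5, 6] | order so far=[4, 2, 7, 3, 0, 1]
  pop 5: no out-edges | ready=[6] | order so far=[4, 2, 7, 3, 0, 1, 5]
  pop 6: no out-edges | ready=[] | order so far=[4, 2, 7, 3, 0, 1, 5, 6]
New canonical toposort: [4, 2, 7, 3, 0, 1, 5, 6]
Compare positions:
  Node 0: index 4 -> 4 (same)
  Node 1: index 5 -> 5 (same)
  Node 2: index 1 -> 1 (same)
  Node 3: index 3 -> 3 (same)
  Node 4: index 0 -> 0 (same)
  Node 5: index 6 -> 6 (same)
  Node 6: index 7 -> 7 (same)
  Node 7: index 2 -> 2 (same)
Nodes that changed position: none

Answer: none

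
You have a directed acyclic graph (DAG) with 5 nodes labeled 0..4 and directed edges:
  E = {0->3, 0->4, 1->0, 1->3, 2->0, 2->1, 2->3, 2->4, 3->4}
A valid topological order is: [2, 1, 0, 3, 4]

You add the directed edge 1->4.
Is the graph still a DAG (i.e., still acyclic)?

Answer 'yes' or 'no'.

Given toposort: [2, 1, 0, 3, 4]
Position of 1: index 1; position of 4: index 4
New edge 1->4: forward
Forward edge: respects the existing order. Still a DAG, same toposort still valid.
Still a DAG? yes

Answer: yes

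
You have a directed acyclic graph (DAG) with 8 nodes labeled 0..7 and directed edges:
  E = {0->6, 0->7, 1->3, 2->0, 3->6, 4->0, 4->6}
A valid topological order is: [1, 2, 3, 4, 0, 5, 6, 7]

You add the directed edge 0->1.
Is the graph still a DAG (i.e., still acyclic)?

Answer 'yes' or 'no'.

Answer: yes

Derivation:
Given toposort: [1, 2, 3, 4, 0, 5, 6, 7]
Position of 0: index 4; position of 1: index 0
New edge 0->1: backward (u after v in old order)
Backward edge: old toposort is now invalid. Check if this creates a cycle.
Does 1 already reach 0? Reachable from 1: [1, 3, 6]. NO -> still a DAG (reorder needed).
Still a DAG? yes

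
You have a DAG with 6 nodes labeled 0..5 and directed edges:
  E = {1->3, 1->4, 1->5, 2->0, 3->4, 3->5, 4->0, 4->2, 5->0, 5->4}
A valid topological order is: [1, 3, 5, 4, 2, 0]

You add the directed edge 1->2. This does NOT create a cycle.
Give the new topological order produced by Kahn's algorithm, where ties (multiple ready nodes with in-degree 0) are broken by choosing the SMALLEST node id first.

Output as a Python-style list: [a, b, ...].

Answer: [1, 3, 5, 4, 2, 0]

Derivation:
Old toposort: [1, 3, 5, 4, 2, 0]
Added edge: 1->2
Position of 1 (0) < position of 2 (4). Old order still valid.
Run Kahn's algorithm (break ties by smallest node id):
  initial in-degrees: [3, 0, 2, 1, 3, 2]
  ready (indeg=0): [1]
  pop 1: indeg[2]->1; indeg[3]->0; indeg[4]->2; indeg[5]->1 | ready=[3] | order so far=[1]
  pop 3: indeg[4]->1; indeg[5]->0 | ready=[5] | order so far=[1, 3]
  pop 5: indeg[0]->2; indeg[4]->0 | ready=[4] | order so far=[1, 3, 5]
  pop 4: indeg[0]->1; indeg[2]->0 | ready=[2] | order so far=[1, 3, 5, 4]
  pop 2: indeg[0]->0 | ready=[0] | order so far=[1, 3, 5, 4, 2]
  pop 0: no out-edges | ready=[] | order so far=[1, 3, 5, 4, 2, 0]
  Result: [1, 3, 5, 4, 2, 0]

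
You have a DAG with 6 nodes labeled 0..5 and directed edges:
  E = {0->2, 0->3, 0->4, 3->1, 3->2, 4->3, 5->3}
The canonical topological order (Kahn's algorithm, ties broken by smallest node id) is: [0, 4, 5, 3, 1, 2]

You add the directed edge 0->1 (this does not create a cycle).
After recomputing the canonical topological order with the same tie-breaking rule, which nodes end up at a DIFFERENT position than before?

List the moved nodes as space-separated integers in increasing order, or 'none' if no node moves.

Old toposort: [0, 4, 5, 3, 1, 2]
Added edge 0->1
Recompute Kahn (smallest-id tiebreak):
  initial in-degrees: [0, 2, 2, 3, 1, 0]
  ready (indeg=0): [0, 5]
  pop 0: indeg[1]->1; indeg[2]->1; indeg[3]->2; indeg[4]->0 | ready=[4, 5] | order so far=[0]
  pop 4: indeg[3]->1 | ready=[5] | order so far=[0, 4]
  pop 5: indeg[3]->0 | ready=[3] | order so far=[0, 4, 5]
  pop 3: indeg[1]->0; indeg[2]->0 | ready=[1, 2] | order so far=[0, 4, 5, 3]
  pop 1: no out-edges | ready=[2] | order so far=[0, 4, 5, 3, 1]
  pop 2: no out-edges | ready=[] | order so far=[0, 4, 5, 3, 1, 2]
New canonical toposort: [0, 4, 5, 3, 1, 2]
Compare positions:
  Node 0: index 0 -> 0 (same)
  Node 1: index 4 -> 4 (same)
  Node 2: index 5 -> 5 (same)
  Node 3: index 3 -> 3 (same)
  Node 4: index 1 -> 1 (same)
  Node 5: index 2 -> 2 (same)
Nodes that changed position: none

Answer: none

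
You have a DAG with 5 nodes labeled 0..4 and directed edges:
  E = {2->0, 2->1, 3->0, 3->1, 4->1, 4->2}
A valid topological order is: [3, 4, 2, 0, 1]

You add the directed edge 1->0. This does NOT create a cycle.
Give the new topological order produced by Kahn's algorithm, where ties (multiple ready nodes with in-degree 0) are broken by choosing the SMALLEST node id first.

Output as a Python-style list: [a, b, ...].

Answer: [3, 4, 2, 1, 0]

Derivation:
Old toposort: [3, 4, 2, 0, 1]
Added edge: 1->0
Position of 1 (4) > position of 0 (3). Must reorder: 1 must now come before 0.
Run Kahn's algorithm (break ties by smallest node id):
  initial in-degrees: [3, 3, 1, 0, 0]
  ready (indeg=0): [3, 4]
  pop 3: indeg[0]->2; indeg[1]->2 | ready=[4] | order so far=[3]
  pop 4: indeg[1]->1; indeg[2]->0 | ready=[2] | order so far=[3, 4]
  pop 2: indeg[0]->1; indeg[1]->0 | ready=[1] | order so far=[3, 4, 2]
  pop 1: indeg[0]->0 | ready=[0] | order so far=[3, 4, 2, 1]
  pop 0: no out-edges | ready=[] | order so far=[3, 4, 2, 1, 0]
  Result: [3, 4, 2, 1, 0]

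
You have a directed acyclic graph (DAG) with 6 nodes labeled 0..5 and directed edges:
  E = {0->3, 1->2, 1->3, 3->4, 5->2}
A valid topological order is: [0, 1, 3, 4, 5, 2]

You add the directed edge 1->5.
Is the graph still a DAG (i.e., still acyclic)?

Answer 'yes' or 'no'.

Given toposort: [0, 1, 3, 4, 5, 2]
Position of 1: index 1; position of 5: index 4
New edge 1->5: forward
Forward edge: respects the existing order. Still a DAG, same toposort still valid.
Still a DAG? yes

Answer: yes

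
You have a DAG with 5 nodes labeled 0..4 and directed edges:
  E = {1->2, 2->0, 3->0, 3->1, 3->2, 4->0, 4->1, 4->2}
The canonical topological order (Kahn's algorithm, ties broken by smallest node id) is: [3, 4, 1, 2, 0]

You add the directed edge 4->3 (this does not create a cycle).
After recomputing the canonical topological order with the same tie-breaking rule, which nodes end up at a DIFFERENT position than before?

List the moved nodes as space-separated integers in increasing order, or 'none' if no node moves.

Old toposort: [3, 4, 1, 2, 0]
Added edge 4->3
Recompute Kahn (smallest-id tiebreak):
  initial in-degrees: [3, 2, 3, 1, 0]
  ready (indeg=0): [4]
  pop 4: indeg[0]->2; indeg[1]->1; indeg[2]->2; indeg[3]->0 | ready=[3] | order so far=[4]
  pop 3: indeg[0]->1; indeg[1]->0; indeg[2]->1 | ready=[1] | order so far=[4, 3]
  pop 1: indeg[2]->0 | ready=[2] | order so far=[4, 3, 1]
  pop 2: indeg[0]->0 | ready=[0] | order so far=[4, 3, 1, 2]
  pop 0: no out-edges | ready=[] | order so far=[4, 3, 1, 2, 0]
New canonical toposort: [4, 3, 1, 2, 0]
Compare positions:
  Node 0: index 4 -> 4 (same)
  Node 1: index 2 -> 2 (same)
  Node 2: index 3 -> 3 (same)
  Node 3: index 0 -> 1 (moved)
  Node 4: index 1 -> 0 (moved)
Nodes that changed position: 3 4

Answer: 3 4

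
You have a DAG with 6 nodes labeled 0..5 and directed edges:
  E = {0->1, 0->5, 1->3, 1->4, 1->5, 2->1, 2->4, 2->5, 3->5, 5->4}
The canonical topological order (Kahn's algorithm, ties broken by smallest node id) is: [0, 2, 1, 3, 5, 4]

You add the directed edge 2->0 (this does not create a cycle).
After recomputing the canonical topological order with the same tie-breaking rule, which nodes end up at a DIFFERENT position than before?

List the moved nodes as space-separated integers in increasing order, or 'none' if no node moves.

Old toposort: [0, 2, 1, 3, 5, 4]
Added edge 2->0
Recompute Kahn (smallest-id tiebreak):
  initial in-degrees: [1, 2, 0, 1, 3, 4]
  ready (indeg=0): [2]
  pop 2: indeg[0]->0; indeg[1]->1; indeg[4]->2; indeg[5]->3 | ready=[0] | order so far=[2]
  pop 0: indeg[1]->0; indeg[5]->2 | ready=[1] | order so far=[2, 0]
  pop 1: indeg[3]->0; indeg[4]->1; indeg[5]->1 | ready=[3] | order so far=[2, 0, 1]
  pop 3: indeg[5]->0 | ready=[5] | order so far=[2, 0, 1, 3]
  pop 5: indeg[4]->0 | ready=[4] | order so far=[2, 0, 1, 3, 5]
  pop 4: no out-edges | ready=[] | order so far=[2, 0, 1, 3, 5, 4]
New canonical toposort: [2, 0, 1, 3, 5, 4]
Compare positions:
  Node 0: index 0 -> 1 (moved)
  Node 1: index 2 -> 2 (same)
  Node 2: index 1 -> 0 (moved)
  Node 3: index 3 -> 3 (same)
  Node 4: index 5 -> 5 (same)
  Node 5: index 4 -> 4 (same)
Nodes that changed position: 0 2

Answer: 0 2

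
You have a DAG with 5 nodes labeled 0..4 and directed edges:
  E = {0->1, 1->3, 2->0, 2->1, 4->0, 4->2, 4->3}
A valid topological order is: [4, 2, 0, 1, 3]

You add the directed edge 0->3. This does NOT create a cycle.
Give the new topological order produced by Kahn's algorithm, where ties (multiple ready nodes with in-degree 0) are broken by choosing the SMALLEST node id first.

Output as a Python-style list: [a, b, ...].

Old toposort: [4, 2, 0, 1, 3]
Added edge: 0->3
Position of 0 (2) < position of 3 (4). Old order still valid.
Run Kahn's algorithm (break ties by smallest node id):
  initial in-degrees: [2, 2, 1, 3, 0]
  ready (indeg=0): [4]
  pop 4: indeg[0]->1; indeg[2]->0; indeg[3]->2 | ready=[2] | order so far=[4]
  pop 2: indeg[0]->0; indeg[1]->1 | ready=[0] | order so far=[4, 2]
  pop 0: indeg[1]->0; indeg[3]->1 | ready=[1] | order so far=[4, 2, 0]
  pop 1: indeg[3]->0 | ready=[3] | order so far=[4, 2, 0, 1]
  pop 3: no out-edges | ready=[] | order so far=[4, 2, 0, 1, 3]
  Result: [4, 2, 0, 1, 3]

Answer: [4, 2, 0, 1, 3]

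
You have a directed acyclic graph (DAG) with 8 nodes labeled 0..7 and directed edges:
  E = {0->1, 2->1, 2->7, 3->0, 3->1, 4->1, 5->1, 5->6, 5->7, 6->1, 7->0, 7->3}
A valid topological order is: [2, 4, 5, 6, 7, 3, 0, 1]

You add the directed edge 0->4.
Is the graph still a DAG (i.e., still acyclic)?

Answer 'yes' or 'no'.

Given toposort: [2, 4, 5, 6, 7, 3, 0, 1]
Position of 0: index 6; position of 4: index 1
New edge 0->4: backward (u after v in old order)
Backward edge: old toposort is now invalid. Check if this creates a cycle.
Does 4 already reach 0? Reachable from 4: [1, 4]. NO -> still a DAG (reorder needed).
Still a DAG? yes

Answer: yes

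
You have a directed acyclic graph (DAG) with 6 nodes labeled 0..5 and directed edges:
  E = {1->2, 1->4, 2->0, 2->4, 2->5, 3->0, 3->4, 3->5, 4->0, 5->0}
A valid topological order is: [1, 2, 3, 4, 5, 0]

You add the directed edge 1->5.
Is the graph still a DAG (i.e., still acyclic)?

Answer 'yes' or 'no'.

Answer: yes

Derivation:
Given toposort: [1, 2, 3, 4, 5, 0]
Position of 1: index 0; position of 5: index 4
New edge 1->5: forward
Forward edge: respects the existing order. Still a DAG, same toposort still valid.
Still a DAG? yes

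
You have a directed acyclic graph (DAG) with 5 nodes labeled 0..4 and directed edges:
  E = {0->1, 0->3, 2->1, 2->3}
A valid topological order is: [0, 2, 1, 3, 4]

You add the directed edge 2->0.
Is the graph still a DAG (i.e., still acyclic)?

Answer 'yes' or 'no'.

Answer: yes

Derivation:
Given toposort: [0, 2, 1, 3, 4]
Position of 2: index 1; position of 0: index 0
New edge 2->0: backward (u after v in old order)
Backward edge: old toposort is now invalid. Check if this creates a cycle.
Does 0 already reach 2? Reachable from 0: [0, 1, 3]. NO -> still a DAG (reorder needed).
Still a DAG? yes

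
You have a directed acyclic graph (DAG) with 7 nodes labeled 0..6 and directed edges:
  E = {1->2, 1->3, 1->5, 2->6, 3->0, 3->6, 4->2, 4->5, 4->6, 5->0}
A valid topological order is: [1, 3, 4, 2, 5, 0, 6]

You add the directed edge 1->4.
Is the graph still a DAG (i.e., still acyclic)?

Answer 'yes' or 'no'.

Answer: yes

Derivation:
Given toposort: [1, 3, 4, 2, 5, 0, 6]
Position of 1: index 0; position of 4: index 2
New edge 1->4: forward
Forward edge: respects the existing order. Still a DAG, same toposort still valid.
Still a DAG? yes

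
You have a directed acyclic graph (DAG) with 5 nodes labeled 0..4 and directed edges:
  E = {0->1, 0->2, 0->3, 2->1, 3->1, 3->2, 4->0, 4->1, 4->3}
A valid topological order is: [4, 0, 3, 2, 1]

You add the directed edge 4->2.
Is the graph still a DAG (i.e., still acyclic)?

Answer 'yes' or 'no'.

Given toposort: [4, 0, 3, 2, 1]
Position of 4: index 0; position of 2: index 3
New edge 4->2: forward
Forward edge: respects the existing order. Still a DAG, same toposort still valid.
Still a DAG? yes

Answer: yes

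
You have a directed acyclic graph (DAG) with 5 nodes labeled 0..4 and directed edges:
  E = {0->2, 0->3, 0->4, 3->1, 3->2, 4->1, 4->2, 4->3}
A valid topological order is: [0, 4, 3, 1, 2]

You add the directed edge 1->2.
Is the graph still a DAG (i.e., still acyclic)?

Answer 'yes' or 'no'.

Given toposort: [0, 4, 3, 1, 2]
Position of 1: index 3; position of 2: index 4
New edge 1->2: forward
Forward edge: respects the existing order. Still a DAG, same toposort still valid.
Still a DAG? yes

Answer: yes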